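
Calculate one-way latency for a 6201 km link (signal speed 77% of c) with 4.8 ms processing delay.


Speed = 0.77 * 3e5 km/s = 231000 km/s
Propagation delay = 6201 / 231000 = 0.0268 s = 26.8442 ms
Processing delay = 4.8 ms
Total one-way latency = 31.6442 ms


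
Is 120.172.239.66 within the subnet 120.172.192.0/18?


Subnet network: 120.172.192.0
Test IP AND mask: 120.172.192.0
Yes, 120.172.239.66 is in 120.172.192.0/18


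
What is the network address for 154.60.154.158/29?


IP:   10011010.00111100.10011010.10011110
Mask: 11111111.11111111.11111111.11111000
AND operation:
Net:  10011010.00111100.10011010.10011000
Network: 154.60.154.152/29


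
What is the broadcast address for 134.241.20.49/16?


Network: 134.241.0.0/16
Host bits = 16
Set all host bits to 1:
Broadcast: 134.241.255.255


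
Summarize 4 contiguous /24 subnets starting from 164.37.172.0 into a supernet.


Original prefix: /24
Number of subnets: 4 = 2^2
New prefix = 24 - 2 = 22
Supernet: 164.37.172.0/22


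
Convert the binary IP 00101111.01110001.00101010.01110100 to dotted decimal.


00101111 = 47
01110001 = 113
00101010 = 42
01110100 = 116
IP: 47.113.42.116


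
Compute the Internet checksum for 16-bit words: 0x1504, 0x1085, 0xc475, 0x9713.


Sum all words (with carry folding):
+ 0x1504 = 0x1504
+ 0x1085 = 0x2589
+ 0xc475 = 0xe9fe
+ 0x9713 = 0x8112
One's complement: ~0x8112
Checksum = 0x7eed


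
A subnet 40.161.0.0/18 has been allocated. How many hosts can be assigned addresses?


Host bits = 32 - 18 = 14
Total addresses = 2^14 = 16384
Usable = total - 2 (network and broadcast)
Usable hosts: 16382


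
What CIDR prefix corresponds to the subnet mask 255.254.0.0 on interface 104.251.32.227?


Binary: 11111111.11111110.00000000.00000000
Count leading 1s
Prefix: /15


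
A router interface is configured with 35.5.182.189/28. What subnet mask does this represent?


/28 means 28 network bits, 4 host bits
Binary: 11111111111111111111111111110000
Mask: 255.255.255.240


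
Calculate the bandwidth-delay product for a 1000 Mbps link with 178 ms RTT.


BDP = bandwidth * RTT
= 1000 Mbps * 178 ms
= 1000 * 1e6 * 178 / 1000 bits
= 178000000 bits
= 22250000 bytes
= 21728.5156 KB
BDP = 178000000 bits (22250000 bytes)


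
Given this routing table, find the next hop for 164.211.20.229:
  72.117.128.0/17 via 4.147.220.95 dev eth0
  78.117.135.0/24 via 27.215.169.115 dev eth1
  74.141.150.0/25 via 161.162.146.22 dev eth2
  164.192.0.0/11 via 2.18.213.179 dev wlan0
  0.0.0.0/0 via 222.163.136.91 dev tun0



Longest prefix match for 164.211.20.229:
  /17 72.117.128.0: no
  /24 78.117.135.0: no
  /25 74.141.150.0: no
  /11 164.192.0.0: MATCH
  /0 0.0.0.0: MATCH
Selected: next-hop 2.18.213.179 via wlan0 (matched /11)


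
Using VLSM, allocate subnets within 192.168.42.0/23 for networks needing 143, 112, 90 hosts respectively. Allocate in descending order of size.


143 hosts -> /24 (254 usable): 192.168.42.0/24
112 hosts -> /25 (126 usable): 192.168.43.0/25
90 hosts -> /25 (126 usable): 192.168.43.128/25
Allocation: 192.168.42.0/24 (143 hosts, 254 usable); 192.168.43.0/25 (112 hosts, 126 usable); 192.168.43.128/25 (90 hosts, 126 usable)


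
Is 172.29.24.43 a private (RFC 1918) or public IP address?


RFC 1918 private ranges:
  10.0.0.0/8 (10.0.0.0 - 10.255.255.255)
  172.16.0.0/12 (172.16.0.0 - 172.31.255.255)
  192.168.0.0/16 (192.168.0.0 - 192.168.255.255)
Private (in 172.16.0.0/12)


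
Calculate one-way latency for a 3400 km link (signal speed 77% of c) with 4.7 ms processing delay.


Speed = 0.77 * 3e5 km/s = 231000 km/s
Propagation delay = 3400 / 231000 = 0.0147 s = 14.7186 ms
Processing delay = 4.7 ms
Total one-way latency = 19.4186 ms


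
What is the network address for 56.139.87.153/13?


IP:   00111000.10001011.01010111.10011001
Mask: 11111111.11111000.00000000.00000000
AND operation:
Net:  00111000.10001000.00000000.00000000
Network: 56.136.0.0/13


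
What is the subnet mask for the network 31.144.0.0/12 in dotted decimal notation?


/12 means 12 network bits, 20 host bits
Binary: 11111111111100000000000000000000
Mask: 255.240.0.0


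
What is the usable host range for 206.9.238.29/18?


Network: 206.9.192.0
Broadcast: 206.9.255.255
First usable = network + 1
Last usable = broadcast - 1
Range: 206.9.192.1 to 206.9.255.254


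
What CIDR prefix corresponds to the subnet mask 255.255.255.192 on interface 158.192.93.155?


Binary: 11111111.11111111.11111111.11000000
Count leading 1s
Prefix: /26


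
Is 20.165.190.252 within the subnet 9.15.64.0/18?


Subnet network: 9.15.64.0
Test IP AND mask: 20.165.128.0
No, 20.165.190.252 is not in 9.15.64.0/18


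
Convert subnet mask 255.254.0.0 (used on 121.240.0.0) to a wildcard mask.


Subnet mask: 255.254.0.0
Wildcard = 255.255.255.255 - subnet mask
255 - 255 = 0
255 - 254 = 1
255 - 0 = 255
255 - 0 = 255
Wildcard: 0.1.255.255


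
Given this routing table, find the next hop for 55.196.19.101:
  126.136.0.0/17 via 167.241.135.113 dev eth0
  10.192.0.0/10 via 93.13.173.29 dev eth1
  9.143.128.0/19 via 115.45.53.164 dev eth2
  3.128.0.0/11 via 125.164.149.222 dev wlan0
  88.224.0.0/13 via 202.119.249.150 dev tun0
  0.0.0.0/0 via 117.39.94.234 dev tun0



Longest prefix match for 55.196.19.101:
  /17 126.136.0.0: no
  /10 10.192.0.0: no
  /19 9.143.128.0: no
  /11 3.128.0.0: no
  /13 88.224.0.0: no
  /0 0.0.0.0: MATCH
Selected: next-hop 117.39.94.234 via tun0 (matched /0)


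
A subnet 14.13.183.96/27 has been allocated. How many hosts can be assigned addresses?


Host bits = 32 - 27 = 5
Total addresses = 2^5 = 32
Usable = total - 2 (network and broadcast)
Usable hosts: 30


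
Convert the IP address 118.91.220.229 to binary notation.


118 = 01110110
91 = 01011011
220 = 11011100
229 = 11100101
Binary: 01110110.01011011.11011100.11100101


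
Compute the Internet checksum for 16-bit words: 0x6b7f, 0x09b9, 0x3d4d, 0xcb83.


Sum all words (with carry folding):
+ 0x6b7f = 0x6b7f
+ 0x09b9 = 0x7538
+ 0x3d4d = 0xb285
+ 0xcb83 = 0x7e09
One's complement: ~0x7e09
Checksum = 0x81f6


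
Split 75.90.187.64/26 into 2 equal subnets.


New prefix = 26 + 1 = 27
Each subnet has 32 addresses
  75.90.187.64/27
  75.90.187.96/27
Subnets: 75.90.187.64/27, 75.90.187.96/27


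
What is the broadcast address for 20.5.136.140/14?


Network: 20.4.0.0/14
Host bits = 18
Set all host bits to 1:
Broadcast: 20.7.255.255


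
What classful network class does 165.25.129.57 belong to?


First octet: 165
Binary: 10100101
10xxxxxx -> Class B (128-191)
Class B, default mask 255.255.0.0 (/16)


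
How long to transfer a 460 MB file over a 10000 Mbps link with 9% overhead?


Effective throughput = 10000 * (1 - 9/100) = 9100 Mbps
File size in Mb = 460 * 8 = 3680 Mb
Time = 3680 / 9100
Time = 0.4044 seconds


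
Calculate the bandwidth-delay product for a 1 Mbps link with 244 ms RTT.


BDP = bandwidth * RTT
= 1 Mbps * 244 ms
= 1 * 1e6 * 244 / 1000 bits
= 244000 bits
= 30500 bytes
= 29.7852 KB
BDP = 244000 bits (30500 bytes)


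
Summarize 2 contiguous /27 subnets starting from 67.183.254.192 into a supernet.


Original prefix: /27
Number of subnets: 2 = 2^1
New prefix = 27 - 1 = 26
Supernet: 67.183.254.192/26


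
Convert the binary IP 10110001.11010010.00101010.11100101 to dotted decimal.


10110001 = 177
11010010 = 210
00101010 = 42
11100101 = 229
IP: 177.210.42.229


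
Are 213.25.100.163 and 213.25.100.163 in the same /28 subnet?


Mask: 255.255.255.240
213.25.100.163 AND mask = 213.25.100.160
213.25.100.163 AND mask = 213.25.100.160
Yes, same subnet (213.25.100.160)


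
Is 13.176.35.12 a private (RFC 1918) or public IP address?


RFC 1918 private ranges:
  10.0.0.0/8 (10.0.0.0 - 10.255.255.255)
  172.16.0.0/12 (172.16.0.0 - 172.31.255.255)
  192.168.0.0/16 (192.168.0.0 - 192.168.255.255)
Public (not in any RFC 1918 range)


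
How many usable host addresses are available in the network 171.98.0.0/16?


Host bits = 32 - 16 = 16
Total addresses = 2^16 = 65536
Usable = total - 2 (network and broadcast)
Usable hosts: 65534


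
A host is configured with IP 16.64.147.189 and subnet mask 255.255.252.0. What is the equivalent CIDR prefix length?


Binary: 11111111.11111111.11111100.00000000
Count leading 1s
Prefix: /22


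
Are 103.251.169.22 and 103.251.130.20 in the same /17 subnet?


Mask: 255.255.128.0
103.251.169.22 AND mask = 103.251.128.0
103.251.130.20 AND mask = 103.251.128.0
Yes, same subnet (103.251.128.0)


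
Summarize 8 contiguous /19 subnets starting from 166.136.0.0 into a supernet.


Original prefix: /19
Number of subnets: 8 = 2^3
New prefix = 19 - 3 = 16
Supernet: 166.136.0.0/16


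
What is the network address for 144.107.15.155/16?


IP:   10010000.01101011.00001111.10011011
Mask: 11111111.11111111.00000000.00000000
AND operation:
Net:  10010000.01101011.00000000.00000000
Network: 144.107.0.0/16


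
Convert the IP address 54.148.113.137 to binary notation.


54 = 00110110
148 = 10010100
113 = 01110001
137 = 10001001
Binary: 00110110.10010100.01110001.10001001


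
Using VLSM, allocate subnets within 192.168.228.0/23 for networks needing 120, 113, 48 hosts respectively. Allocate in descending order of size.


120 hosts -> /25 (126 usable): 192.168.228.0/25
113 hosts -> /25 (126 usable): 192.168.228.128/25
48 hosts -> /26 (62 usable): 192.168.229.0/26
Allocation: 192.168.228.0/25 (120 hosts, 126 usable); 192.168.228.128/25 (113 hosts, 126 usable); 192.168.229.0/26 (48 hosts, 62 usable)


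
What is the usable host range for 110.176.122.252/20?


Network: 110.176.112.0
Broadcast: 110.176.127.255
First usable = network + 1
Last usable = broadcast - 1
Range: 110.176.112.1 to 110.176.127.254


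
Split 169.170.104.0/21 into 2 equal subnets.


New prefix = 21 + 1 = 22
Each subnet has 1024 addresses
  169.170.104.0/22
  169.170.108.0/22
Subnets: 169.170.104.0/22, 169.170.108.0/22


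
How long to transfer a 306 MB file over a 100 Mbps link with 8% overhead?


Effective throughput = 100 * (1 - 8/100) = 92 Mbps
File size in Mb = 306 * 8 = 2448 Mb
Time = 2448 / 92
Time = 26.6087 seconds


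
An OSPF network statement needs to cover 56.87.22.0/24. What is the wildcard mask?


Subnet mask: 255.255.255.0
Wildcard = 255.255.255.255 - subnet mask
255 - 255 = 0
255 - 255 = 0
255 - 255 = 0
255 - 0 = 255
Wildcard: 0.0.0.255


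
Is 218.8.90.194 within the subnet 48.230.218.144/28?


Subnet network: 48.230.218.144
Test IP AND mask: 218.8.90.192
No, 218.8.90.194 is not in 48.230.218.144/28


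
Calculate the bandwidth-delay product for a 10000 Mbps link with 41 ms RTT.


BDP = bandwidth * RTT
= 10000 Mbps * 41 ms
= 10000 * 1e6 * 41 / 1000 bits
= 410000000 bits
= 51250000 bytes
= 50048.8281 KB
BDP = 410000000 bits (51250000 bytes)


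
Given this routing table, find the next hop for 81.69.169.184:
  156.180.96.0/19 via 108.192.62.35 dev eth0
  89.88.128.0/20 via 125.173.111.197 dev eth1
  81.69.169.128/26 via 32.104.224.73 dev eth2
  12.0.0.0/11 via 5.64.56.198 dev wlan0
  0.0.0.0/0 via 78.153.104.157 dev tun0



Longest prefix match for 81.69.169.184:
  /19 156.180.96.0: no
  /20 89.88.128.0: no
  /26 81.69.169.128: MATCH
  /11 12.0.0.0: no
  /0 0.0.0.0: MATCH
Selected: next-hop 32.104.224.73 via eth2 (matched /26)


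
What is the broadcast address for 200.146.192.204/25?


Network: 200.146.192.128/25
Host bits = 7
Set all host bits to 1:
Broadcast: 200.146.192.255


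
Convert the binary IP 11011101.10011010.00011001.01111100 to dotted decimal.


11011101 = 221
10011010 = 154
00011001 = 25
01111100 = 124
IP: 221.154.25.124


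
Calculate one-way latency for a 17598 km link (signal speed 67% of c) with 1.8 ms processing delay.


Speed = 0.67 * 3e5 km/s = 201000 km/s
Propagation delay = 17598 / 201000 = 0.0876 s = 87.5522 ms
Processing delay = 1.8 ms
Total one-way latency = 89.3522 ms


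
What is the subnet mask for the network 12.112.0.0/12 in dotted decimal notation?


/12 means 12 network bits, 20 host bits
Binary: 11111111111100000000000000000000
Mask: 255.240.0.0


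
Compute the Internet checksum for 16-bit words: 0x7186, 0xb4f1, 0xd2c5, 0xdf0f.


Sum all words (with carry folding):
+ 0x7186 = 0x7186
+ 0xb4f1 = 0x2678
+ 0xd2c5 = 0xf93d
+ 0xdf0f = 0xd84d
One's complement: ~0xd84d
Checksum = 0x27b2


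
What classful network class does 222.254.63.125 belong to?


First octet: 222
Binary: 11011110
110xxxxx -> Class C (192-223)
Class C, default mask 255.255.255.0 (/24)


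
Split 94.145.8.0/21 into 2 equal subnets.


New prefix = 21 + 1 = 22
Each subnet has 1024 addresses
  94.145.8.0/22
  94.145.12.0/22
Subnets: 94.145.8.0/22, 94.145.12.0/22


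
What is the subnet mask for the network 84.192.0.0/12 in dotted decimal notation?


/12 means 12 network bits, 20 host bits
Binary: 11111111111100000000000000000000
Mask: 255.240.0.0


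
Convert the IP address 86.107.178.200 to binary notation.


86 = 01010110
107 = 01101011
178 = 10110010
200 = 11001000
Binary: 01010110.01101011.10110010.11001000


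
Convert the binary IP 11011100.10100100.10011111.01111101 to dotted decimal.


11011100 = 220
10100100 = 164
10011111 = 159
01111101 = 125
IP: 220.164.159.125


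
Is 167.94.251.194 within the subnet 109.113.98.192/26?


Subnet network: 109.113.98.192
Test IP AND mask: 167.94.251.192
No, 167.94.251.194 is not in 109.113.98.192/26


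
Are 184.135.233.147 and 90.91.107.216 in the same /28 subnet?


Mask: 255.255.255.240
184.135.233.147 AND mask = 184.135.233.144
90.91.107.216 AND mask = 90.91.107.208
No, different subnets (184.135.233.144 vs 90.91.107.208)


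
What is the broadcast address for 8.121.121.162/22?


Network: 8.121.120.0/22
Host bits = 10
Set all host bits to 1:
Broadcast: 8.121.123.255


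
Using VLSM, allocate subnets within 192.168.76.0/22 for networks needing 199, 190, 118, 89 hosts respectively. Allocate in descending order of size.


199 hosts -> /24 (254 usable): 192.168.76.0/24
190 hosts -> /24 (254 usable): 192.168.77.0/24
118 hosts -> /25 (126 usable): 192.168.78.0/25
89 hosts -> /25 (126 usable): 192.168.78.128/25
Allocation: 192.168.76.0/24 (199 hosts, 254 usable); 192.168.77.0/24 (190 hosts, 254 usable); 192.168.78.0/25 (118 hosts, 126 usable); 192.168.78.128/25 (89 hosts, 126 usable)


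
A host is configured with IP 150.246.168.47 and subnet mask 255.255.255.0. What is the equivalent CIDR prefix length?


Binary: 11111111.11111111.11111111.00000000
Count leading 1s
Prefix: /24


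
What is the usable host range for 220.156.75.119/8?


Network: 220.0.0.0
Broadcast: 220.255.255.255
First usable = network + 1
Last usable = broadcast - 1
Range: 220.0.0.1 to 220.255.255.254


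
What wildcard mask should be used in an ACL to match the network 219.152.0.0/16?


Subnet mask: 255.255.0.0
Wildcard = 255.255.255.255 - subnet mask
255 - 255 = 0
255 - 255 = 0
255 - 0 = 255
255 - 0 = 255
Wildcard: 0.0.255.255


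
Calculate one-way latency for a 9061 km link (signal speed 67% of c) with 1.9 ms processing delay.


Speed = 0.67 * 3e5 km/s = 201000 km/s
Propagation delay = 9061 / 201000 = 0.0451 s = 45.0796 ms
Processing delay = 1.9 ms
Total one-way latency = 46.9796 ms


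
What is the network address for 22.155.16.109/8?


IP:   00010110.10011011.00010000.01101101
Mask: 11111111.00000000.00000000.00000000
AND operation:
Net:  00010110.00000000.00000000.00000000
Network: 22.0.0.0/8


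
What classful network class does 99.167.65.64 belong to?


First octet: 99
Binary: 01100011
0xxxxxxx -> Class A (1-126)
Class A, default mask 255.0.0.0 (/8)


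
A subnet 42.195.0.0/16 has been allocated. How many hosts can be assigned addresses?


Host bits = 32 - 16 = 16
Total addresses = 2^16 = 65536
Usable = total - 2 (network and broadcast)
Usable hosts: 65534


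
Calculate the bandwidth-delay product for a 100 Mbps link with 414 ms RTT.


BDP = bandwidth * RTT
= 100 Mbps * 414 ms
= 100 * 1e6 * 414 / 1000 bits
= 41400000 bits
= 5175000 bytes
= 5053.7109 KB
BDP = 41400000 bits (5175000 bytes)


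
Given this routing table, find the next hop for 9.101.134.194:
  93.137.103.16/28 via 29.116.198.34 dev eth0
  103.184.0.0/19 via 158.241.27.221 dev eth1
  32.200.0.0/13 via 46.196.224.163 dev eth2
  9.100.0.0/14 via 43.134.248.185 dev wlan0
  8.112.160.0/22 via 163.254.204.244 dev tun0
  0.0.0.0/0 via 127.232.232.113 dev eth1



Longest prefix match for 9.101.134.194:
  /28 93.137.103.16: no
  /19 103.184.0.0: no
  /13 32.200.0.0: no
  /14 9.100.0.0: MATCH
  /22 8.112.160.0: no
  /0 0.0.0.0: MATCH
Selected: next-hop 43.134.248.185 via wlan0 (matched /14)


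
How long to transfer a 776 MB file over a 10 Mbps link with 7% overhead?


Effective throughput = 10 * (1 - 7/100) = 9.3 Mbps
File size in Mb = 776 * 8 = 6208 Mb
Time = 6208 / 9.3
Time = 667.5269 seconds


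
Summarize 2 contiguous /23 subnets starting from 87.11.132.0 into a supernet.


Original prefix: /23
Number of subnets: 2 = 2^1
New prefix = 23 - 1 = 22
Supernet: 87.11.132.0/22


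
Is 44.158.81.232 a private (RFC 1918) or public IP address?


RFC 1918 private ranges:
  10.0.0.0/8 (10.0.0.0 - 10.255.255.255)
  172.16.0.0/12 (172.16.0.0 - 172.31.255.255)
  192.168.0.0/16 (192.168.0.0 - 192.168.255.255)
Public (not in any RFC 1918 range)


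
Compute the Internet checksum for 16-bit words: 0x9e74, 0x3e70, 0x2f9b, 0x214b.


Sum all words (with carry folding):
+ 0x9e74 = 0x9e74
+ 0x3e70 = 0xdce4
+ 0x2f9b = 0x0c80
+ 0x214b = 0x2dcb
One's complement: ~0x2dcb
Checksum = 0xd234


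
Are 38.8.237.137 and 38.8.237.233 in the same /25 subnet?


Mask: 255.255.255.128
38.8.237.137 AND mask = 38.8.237.128
38.8.237.233 AND mask = 38.8.237.128
Yes, same subnet (38.8.237.128)


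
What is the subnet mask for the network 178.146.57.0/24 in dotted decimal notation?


/24 means 24 network bits, 8 host bits
Binary: 11111111111111111111111100000000
Mask: 255.255.255.0


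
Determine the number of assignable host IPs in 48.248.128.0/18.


Host bits = 32 - 18 = 14
Total addresses = 2^14 = 16384
Usable = total - 2 (network and broadcast)
Usable hosts: 16382


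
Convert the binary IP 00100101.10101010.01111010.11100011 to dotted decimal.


00100101 = 37
10101010 = 170
01111010 = 122
11100011 = 227
IP: 37.170.122.227


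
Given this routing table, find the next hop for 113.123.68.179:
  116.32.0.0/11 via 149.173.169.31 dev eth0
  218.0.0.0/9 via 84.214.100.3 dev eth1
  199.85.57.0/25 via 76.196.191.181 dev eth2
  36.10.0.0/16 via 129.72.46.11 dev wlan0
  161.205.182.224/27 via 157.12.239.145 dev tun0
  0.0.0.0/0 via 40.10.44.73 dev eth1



Longest prefix match for 113.123.68.179:
  /11 116.32.0.0: no
  /9 218.0.0.0: no
  /25 199.85.57.0: no
  /16 36.10.0.0: no
  /27 161.205.182.224: no
  /0 0.0.0.0: MATCH
Selected: next-hop 40.10.44.73 via eth1 (matched /0)


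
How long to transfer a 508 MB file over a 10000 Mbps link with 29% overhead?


Effective throughput = 10000 * (1 - 29/100) = 7100 Mbps
File size in Mb = 508 * 8 = 4064 Mb
Time = 4064 / 7100
Time = 0.5724 seconds


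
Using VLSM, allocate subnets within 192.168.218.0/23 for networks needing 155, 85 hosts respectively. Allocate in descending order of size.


155 hosts -> /24 (254 usable): 192.168.218.0/24
85 hosts -> /25 (126 usable): 192.168.219.0/25
Allocation: 192.168.218.0/24 (155 hosts, 254 usable); 192.168.219.0/25 (85 hosts, 126 usable)


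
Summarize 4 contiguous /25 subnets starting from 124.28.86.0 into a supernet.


Original prefix: /25
Number of subnets: 4 = 2^2
New prefix = 25 - 2 = 23
Supernet: 124.28.86.0/23


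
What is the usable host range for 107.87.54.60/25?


Network: 107.87.54.0
Broadcast: 107.87.54.127
First usable = network + 1
Last usable = broadcast - 1
Range: 107.87.54.1 to 107.87.54.126


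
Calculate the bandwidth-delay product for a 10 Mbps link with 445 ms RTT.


BDP = bandwidth * RTT
= 10 Mbps * 445 ms
= 10 * 1e6 * 445 / 1000 bits
= 4450000 bits
= 556250 bytes
= 543.2129 KB
BDP = 4450000 bits (556250 bytes)


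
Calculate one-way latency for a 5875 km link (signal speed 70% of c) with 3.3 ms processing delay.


Speed = 0.7 * 3e5 km/s = 210000 km/s
Propagation delay = 5875 / 210000 = 0.028 s = 27.9762 ms
Processing delay = 3.3 ms
Total one-way latency = 31.2762 ms


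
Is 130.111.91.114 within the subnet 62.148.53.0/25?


Subnet network: 62.148.53.0
Test IP AND mask: 130.111.91.0
No, 130.111.91.114 is not in 62.148.53.0/25


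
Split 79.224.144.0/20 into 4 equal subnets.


New prefix = 20 + 2 = 22
Each subnet has 1024 addresses
  79.224.144.0/22
  79.224.148.0/22
  79.224.152.0/22
  79.224.156.0/22
Subnets: 79.224.144.0/22, 79.224.148.0/22, 79.224.152.0/22, 79.224.156.0/22


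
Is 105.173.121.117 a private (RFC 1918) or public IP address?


RFC 1918 private ranges:
  10.0.0.0/8 (10.0.0.0 - 10.255.255.255)
  172.16.0.0/12 (172.16.0.0 - 172.31.255.255)
  192.168.0.0/16 (192.168.0.0 - 192.168.255.255)
Public (not in any RFC 1918 range)


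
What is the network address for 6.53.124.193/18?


IP:   00000110.00110101.01111100.11000001
Mask: 11111111.11111111.11000000.00000000
AND operation:
Net:  00000110.00110101.01000000.00000000
Network: 6.53.64.0/18


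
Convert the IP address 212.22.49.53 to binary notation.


212 = 11010100
22 = 00010110
49 = 00110001
53 = 00110101
Binary: 11010100.00010110.00110001.00110101


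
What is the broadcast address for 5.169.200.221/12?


Network: 5.160.0.0/12
Host bits = 20
Set all host bits to 1:
Broadcast: 5.175.255.255


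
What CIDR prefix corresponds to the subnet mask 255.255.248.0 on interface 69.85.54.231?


Binary: 11111111.11111111.11111000.00000000
Count leading 1s
Prefix: /21


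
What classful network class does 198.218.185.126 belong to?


First octet: 198
Binary: 11000110
110xxxxx -> Class C (192-223)
Class C, default mask 255.255.255.0 (/24)


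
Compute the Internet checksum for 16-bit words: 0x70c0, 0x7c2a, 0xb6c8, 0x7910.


Sum all words (with carry folding):
+ 0x70c0 = 0x70c0
+ 0x7c2a = 0xecea
+ 0xb6c8 = 0xa3b3
+ 0x7910 = 0x1cc4
One's complement: ~0x1cc4
Checksum = 0xe33b


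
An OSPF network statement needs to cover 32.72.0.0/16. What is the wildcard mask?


Subnet mask: 255.255.0.0
Wildcard = 255.255.255.255 - subnet mask
255 - 255 = 0
255 - 255 = 0
255 - 0 = 255
255 - 0 = 255
Wildcard: 0.0.255.255


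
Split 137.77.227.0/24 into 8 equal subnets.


New prefix = 24 + 3 = 27
Each subnet has 32 addresses
  137.77.227.0/27
  137.77.227.32/27
  137.77.227.64/27
  137.77.227.96/27
  137.77.227.128/27
  137.77.227.160/27
  137.77.227.192/27
  137.77.227.224/27
Subnets: 137.77.227.0/27, 137.77.227.32/27, 137.77.227.64/27, 137.77.227.96/27, 137.77.227.128/27, 137.77.227.160/27, 137.77.227.192/27, 137.77.227.224/27


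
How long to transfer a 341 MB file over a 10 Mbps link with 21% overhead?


Effective throughput = 10 * (1 - 21/100) = 7.9 Mbps
File size in Mb = 341 * 8 = 2728 Mb
Time = 2728 / 7.9
Time = 345.3165 seconds


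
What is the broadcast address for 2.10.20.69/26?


Network: 2.10.20.64/26
Host bits = 6
Set all host bits to 1:
Broadcast: 2.10.20.127


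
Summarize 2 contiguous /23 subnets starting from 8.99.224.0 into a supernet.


Original prefix: /23
Number of subnets: 2 = 2^1
New prefix = 23 - 1 = 22
Supernet: 8.99.224.0/22


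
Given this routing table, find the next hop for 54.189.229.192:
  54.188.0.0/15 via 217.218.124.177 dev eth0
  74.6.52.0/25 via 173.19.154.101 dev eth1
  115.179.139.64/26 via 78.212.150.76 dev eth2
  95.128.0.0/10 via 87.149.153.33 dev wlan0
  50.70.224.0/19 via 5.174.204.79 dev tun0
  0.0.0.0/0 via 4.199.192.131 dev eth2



Longest prefix match for 54.189.229.192:
  /15 54.188.0.0: MATCH
  /25 74.6.52.0: no
  /26 115.179.139.64: no
  /10 95.128.0.0: no
  /19 50.70.224.0: no
  /0 0.0.0.0: MATCH
Selected: next-hop 217.218.124.177 via eth0 (matched /15)


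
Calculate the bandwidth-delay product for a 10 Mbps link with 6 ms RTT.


BDP = bandwidth * RTT
= 10 Mbps * 6 ms
= 10 * 1e6 * 6 / 1000 bits
= 60000 bits
= 7500 bytes
= 7.3242 KB
BDP = 60000 bits (7500 bytes)


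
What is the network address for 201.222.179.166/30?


IP:   11001001.11011110.10110011.10100110
Mask: 11111111.11111111.11111111.11111100
AND operation:
Net:  11001001.11011110.10110011.10100100
Network: 201.222.179.164/30


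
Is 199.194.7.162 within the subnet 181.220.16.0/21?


Subnet network: 181.220.16.0
Test IP AND mask: 199.194.0.0
No, 199.194.7.162 is not in 181.220.16.0/21


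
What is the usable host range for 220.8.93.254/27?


Network: 220.8.93.224
Broadcast: 220.8.93.255
First usable = network + 1
Last usable = broadcast - 1
Range: 220.8.93.225 to 220.8.93.254


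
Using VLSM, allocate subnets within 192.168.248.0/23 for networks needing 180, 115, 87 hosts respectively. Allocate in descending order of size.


180 hosts -> /24 (254 usable): 192.168.248.0/24
115 hosts -> /25 (126 usable): 192.168.249.0/25
87 hosts -> /25 (126 usable): 192.168.249.128/25
Allocation: 192.168.248.0/24 (180 hosts, 254 usable); 192.168.249.0/25 (115 hosts, 126 usable); 192.168.249.128/25 (87 hosts, 126 usable)


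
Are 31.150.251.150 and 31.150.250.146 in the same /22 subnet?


Mask: 255.255.252.0
31.150.251.150 AND mask = 31.150.248.0
31.150.250.146 AND mask = 31.150.248.0
Yes, same subnet (31.150.248.0)


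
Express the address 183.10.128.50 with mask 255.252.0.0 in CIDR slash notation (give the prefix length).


Binary: 11111111.11111100.00000000.00000000
Count leading 1s
Prefix: /14


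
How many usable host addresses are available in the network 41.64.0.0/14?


Host bits = 32 - 14 = 18
Total addresses = 2^18 = 262144
Usable = total - 2 (network and broadcast)
Usable hosts: 262142


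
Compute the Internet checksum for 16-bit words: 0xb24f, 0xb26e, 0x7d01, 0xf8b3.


Sum all words (with carry folding):
+ 0xb24f = 0xb24f
+ 0xb26e = 0x64be
+ 0x7d01 = 0xe1bf
+ 0xf8b3 = 0xda73
One's complement: ~0xda73
Checksum = 0x258c


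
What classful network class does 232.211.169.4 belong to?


First octet: 232
Binary: 11101000
1110xxxx -> Class D (224-239)
Class D (multicast), default mask N/A


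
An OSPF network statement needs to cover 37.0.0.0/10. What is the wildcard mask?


Subnet mask: 255.192.0.0
Wildcard = 255.255.255.255 - subnet mask
255 - 255 = 0
255 - 192 = 63
255 - 0 = 255
255 - 0 = 255
Wildcard: 0.63.255.255


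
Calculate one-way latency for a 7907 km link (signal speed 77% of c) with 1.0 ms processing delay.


Speed = 0.77 * 3e5 km/s = 231000 km/s
Propagation delay = 7907 / 231000 = 0.0342 s = 34.2294 ms
Processing delay = 1.0 ms
Total one-way latency = 35.2294 ms


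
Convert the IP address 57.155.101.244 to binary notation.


57 = 00111001
155 = 10011011
101 = 01100101
244 = 11110100
Binary: 00111001.10011011.01100101.11110100


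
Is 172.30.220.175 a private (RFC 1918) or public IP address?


RFC 1918 private ranges:
  10.0.0.0/8 (10.0.0.0 - 10.255.255.255)
  172.16.0.0/12 (172.16.0.0 - 172.31.255.255)
  192.168.0.0/16 (192.168.0.0 - 192.168.255.255)
Private (in 172.16.0.0/12)


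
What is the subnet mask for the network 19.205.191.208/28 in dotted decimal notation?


/28 means 28 network bits, 4 host bits
Binary: 11111111111111111111111111110000
Mask: 255.255.255.240


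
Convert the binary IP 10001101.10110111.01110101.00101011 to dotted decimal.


10001101 = 141
10110111 = 183
01110101 = 117
00101011 = 43
IP: 141.183.117.43


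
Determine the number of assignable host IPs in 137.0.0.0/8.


Host bits = 32 - 8 = 24
Total addresses = 2^24 = 16777216
Usable = total - 2 (network and broadcast)
Usable hosts: 16777214


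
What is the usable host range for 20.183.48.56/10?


Network: 20.128.0.0
Broadcast: 20.191.255.255
First usable = network + 1
Last usable = broadcast - 1
Range: 20.128.0.1 to 20.191.255.254


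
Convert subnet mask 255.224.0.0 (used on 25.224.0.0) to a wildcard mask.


Subnet mask: 255.224.0.0
Wildcard = 255.255.255.255 - subnet mask
255 - 255 = 0
255 - 224 = 31
255 - 0 = 255
255 - 0 = 255
Wildcard: 0.31.255.255


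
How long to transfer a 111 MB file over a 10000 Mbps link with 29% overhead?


Effective throughput = 10000 * (1 - 29/100) = 7100 Mbps
File size in Mb = 111 * 8 = 888 Mb
Time = 888 / 7100
Time = 0.1251 seconds


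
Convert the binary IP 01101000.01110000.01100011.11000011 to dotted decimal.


01101000 = 104
01110000 = 112
01100011 = 99
11000011 = 195
IP: 104.112.99.195


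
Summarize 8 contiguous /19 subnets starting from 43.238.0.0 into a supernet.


Original prefix: /19
Number of subnets: 8 = 2^3
New prefix = 19 - 3 = 16
Supernet: 43.238.0.0/16


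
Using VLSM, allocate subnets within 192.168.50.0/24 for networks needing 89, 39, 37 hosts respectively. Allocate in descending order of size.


89 hosts -> /25 (126 usable): 192.168.50.0/25
39 hosts -> /26 (62 usable): 192.168.50.128/26
37 hosts -> /26 (62 usable): 192.168.50.192/26
Allocation: 192.168.50.0/25 (89 hosts, 126 usable); 192.168.50.128/26 (39 hosts, 62 usable); 192.168.50.192/26 (37 hosts, 62 usable)


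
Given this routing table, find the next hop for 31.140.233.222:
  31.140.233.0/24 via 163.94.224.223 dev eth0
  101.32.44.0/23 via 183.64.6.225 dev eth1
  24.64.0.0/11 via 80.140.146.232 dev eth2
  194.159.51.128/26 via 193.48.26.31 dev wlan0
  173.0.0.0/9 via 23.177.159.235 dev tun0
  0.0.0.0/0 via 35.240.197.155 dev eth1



Longest prefix match for 31.140.233.222:
  /24 31.140.233.0: MATCH
  /23 101.32.44.0: no
  /11 24.64.0.0: no
  /26 194.159.51.128: no
  /9 173.0.0.0: no
  /0 0.0.0.0: MATCH
Selected: next-hop 163.94.224.223 via eth0 (matched /24)


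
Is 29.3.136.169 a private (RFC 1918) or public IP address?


RFC 1918 private ranges:
  10.0.0.0/8 (10.0.0.0 - 10.255.255.255)
  172.16.0.0/12 (172.16.0.0 - 172.31.255.255)
  192.168.0.0/16 (192.168.0.0 - 192.168.255.255)
Public (not in any RFC 1918 range)


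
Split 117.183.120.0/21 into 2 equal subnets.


New prefix = 21 + 1 = 22
Each subnet has 1024 addresses
  117.183.120.0/22
  117.183.124.0/22
Subnets: 117.183.120.0/22, 117.183.124.0/22


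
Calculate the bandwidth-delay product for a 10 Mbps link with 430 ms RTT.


BDP = bandwidth * RTT
= 10 Mbps * 430 ms
= 10 * 1e6 * 430 / 1000 bits
= 4300000 bits
= 537500 bytes
= 524.9023 KB
BDP = 4300000 bits (537500 bytes)


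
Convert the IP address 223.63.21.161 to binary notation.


223 = 11011111
63 = 00111111
21 = 00010101
161 = 10100001
Binary: 11011111.00111111.00010101.10100001


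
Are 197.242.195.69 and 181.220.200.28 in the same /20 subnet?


Mask: 255.255.240.0
197.242.195.69 AND mask = 197.242.192.0
181.220.200.28 AND mask = 181.220.192.0
No, different subnets (197.242.192.0 vs 181.220.192.0)


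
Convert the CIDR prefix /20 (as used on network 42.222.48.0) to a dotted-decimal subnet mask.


/20 means 20 network bits, 12 host bits
Binary: 11111111111111111111000000000000
Mask: 255.255.240.0


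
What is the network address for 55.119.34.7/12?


IP:   00110111.01110111.00100010.00000111
Mask: 11111111.11110000.00000000.00000000
AND operation:
Net:  00110111.01110000.00000000.00000000
Network: 55.112.0.0/12


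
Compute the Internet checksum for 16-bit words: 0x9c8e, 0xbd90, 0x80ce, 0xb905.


Sum all words (with carry folding):
+ 0x9c8e = 0x9c8e
+ 0xbd90 = 0x5a1f
+ 0x80ce = 0xdaed
+ 0xb905 = 0x93f3
One's complement: ~0x93f3
Checksum = 0x6c0c


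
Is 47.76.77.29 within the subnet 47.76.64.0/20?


Subnet network: 47.76.64.0
Test IP AND mask: 47.76.64.0
Yes, 47.76.77.29 is in 47.76.64.0/20


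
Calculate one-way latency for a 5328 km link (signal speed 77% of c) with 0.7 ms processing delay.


Speed = 0.77 * 3e5 km/s = 231000 km/s
Propagation delay = 5328 / 231000 = 0.0231 s = 23.0649 ms
Processing delay = 0.7 ms
Total one-way latency = 23.7649 ms


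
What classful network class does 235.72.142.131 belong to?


First octet: 235
Binary: 11101011
1110xxxx -> Class D (224-239)
Class D (multicast), default mask N/A


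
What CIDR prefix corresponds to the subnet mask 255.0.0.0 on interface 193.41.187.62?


Binary: 11111111.00000000.00000000.00000000
Count leading 1s
Prefix: /8


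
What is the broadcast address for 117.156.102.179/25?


Network: 117.156.102.128/25
Host bits = 7
Set all host bits to 1:
Broadcast: 117.156.102.255


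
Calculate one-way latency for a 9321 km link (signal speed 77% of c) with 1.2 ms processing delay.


Speed = 0.77 * 3e5 km/s = 231000 km/s
Propagation delay = 9321 / 231000 = 0.0404 s = 40.3506 ms
Processing delay = 1.2 ms
Total one-way latency = 41.5506 ms


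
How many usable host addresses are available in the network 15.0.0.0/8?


Host bits = 32 - 8 = 24
Total addresses = 2^24 = 16777216
Usable = total - 2 (network and broadcast)
Usable hosts: 16777214


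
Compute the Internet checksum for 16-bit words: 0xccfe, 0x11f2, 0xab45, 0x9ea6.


Sum all words (with carry folding):
+ 0xccfe = 0xccfe
+ 0x11f2 = 0xdef0
+ 0xab45 = 0x8a36
+ 0x9ea6 = 0x28dd
One's complement: ~0x28dd
Checksum = 0xd722


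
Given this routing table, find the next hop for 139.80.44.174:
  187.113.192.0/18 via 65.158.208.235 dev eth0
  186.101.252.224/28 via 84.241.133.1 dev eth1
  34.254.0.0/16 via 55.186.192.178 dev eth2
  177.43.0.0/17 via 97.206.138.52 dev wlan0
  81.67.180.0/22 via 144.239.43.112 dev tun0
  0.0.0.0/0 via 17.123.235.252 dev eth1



Longest prefix match for 139.80.44.174:
  /18 187.113.192.0: no
  /28 186.101.252.224: no
  /16 34.254.0.0: no
  /17 177.43.0.0: no
  /22 81.67.180.0: no
  /0 0.0.0.0: MATCH
Selected: next-hop 17.123.235.252 via eth1 (matched /0)


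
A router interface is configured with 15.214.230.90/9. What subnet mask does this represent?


/9 means 9 network bits, 23 host bits
Binary: 11111111100000000000000000000000
Mask: 255.128.0.0


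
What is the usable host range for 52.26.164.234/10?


Network: 52.0.0.0
Broadcast: 52.63.255.255
First usable = network + 1
Last usable = broadcast - 1
Range: 52.0.0.1 to 52.63.255.254


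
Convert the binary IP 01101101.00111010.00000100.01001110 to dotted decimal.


01101101 = 109
00111010 = 58
00000100 = 4
01001110 = 78
IP: 109.58.4.78


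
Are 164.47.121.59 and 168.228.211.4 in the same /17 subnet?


Mask: 255.255.128.0
164.47.121.59 AND mask = 164.47.0.0
168.228.211.4 AND mask = 168.228.128.0
No, different subnets (164.47.0.0 vs 168.228.128.0)


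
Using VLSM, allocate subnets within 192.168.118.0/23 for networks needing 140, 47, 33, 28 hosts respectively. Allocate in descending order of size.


140 hosts -> /24 (254 usable): 192.168.118.0/24
47 hosts -> /26 (62 usable): 192.168.119.0/26
33 hosts -> /26 (62 usable): 192.168.119.64/26
28 hosts -> /27 (30 usable): 192.168.119.128/27
Allocation: 192.168.118.0/24 (140 hosts, 254 usable); 192.168.119.0/26 (47 hosts, 62 usable); 192.168.119.64/26 (33 hosts, 62 usable); 192.168.119.128/27 (28 hosts, 30 usable)


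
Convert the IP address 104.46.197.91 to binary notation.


104 = 01101000
46 = 00101110
197 = 11000101
91 = 01011011
Binary: 01101000.00101110.11000101.01011011


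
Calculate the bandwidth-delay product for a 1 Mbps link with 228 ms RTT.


BDP = bandwidth * RTT
= 1 Mbps * 228 ms
= 1 * 1e6 * 228 / 1000 bits
= 228000 bits
= 28500 bytes
= 27.832 KB
BDP = 228000 bits (28500 bytes)


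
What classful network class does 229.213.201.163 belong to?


First octet: 229
Binary: 11100101
1110xxxx -> Class D (224-239)
Class D (multicast), default mask N/A


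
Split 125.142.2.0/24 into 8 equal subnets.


New prefix = 24 + 3 = 27
Each subnet has 32 addresses
  125.142.2.0/27
  125.142.2.32/27
  125.142.2.64/27
  125.142.2.96/27
  125.142.2.128/27
  125.142.2.160/27
  125.142.2.192/27
  125.142.2.224/27
Subnets: 125.142.2.0/27, 125.142.2.32/27, 125.142.2.64/27, 125.142.2.96/27, 125.142.2.128/27, 125.142.2.160/27, 125.142.2.192/27, 125.142.2.224/27


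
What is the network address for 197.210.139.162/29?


IP:   11000101.11010010.10001011.10100010
Mask: 11111111.11111111.11111111.11111000
AND operation:
Net:  11000101.11010010.10001011.10100000
Network: 197.210.139.160/29


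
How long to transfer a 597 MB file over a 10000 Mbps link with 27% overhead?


Effective throughput = 10000 * (1 - 27/100) = 7300 Mbps
File size in Mb = 597 * 8 = 4776 Mb
Time = 4776 / 7300
Time = 0.6542 seconds


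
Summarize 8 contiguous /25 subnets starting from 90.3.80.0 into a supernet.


Original prefix: /25
Number of subnets: 8 = 2^3
New prefix = 25 - 3 = 22
Supernet: 90.3.80.0/22


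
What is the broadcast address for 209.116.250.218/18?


Network: 209.116.192.0/18
Host bits = 14
Set all host bits to 1:
Broadcast: 209.116.255.255


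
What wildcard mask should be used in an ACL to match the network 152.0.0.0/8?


Subnet mask: 255.0.0.0
Wildcard = 255.255.255.255 - subnet mask
255 - 255 = 0
255 - 0 = 255
255 - 0 = 255
255 - 0 = 255
Wildcard: 0.255.255.255


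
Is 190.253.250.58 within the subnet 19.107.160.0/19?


Subnet network: 19.107.160.0
Test IP AND mask: 190.253.224.0
No, 190.253.250.58 is not in 19.107.160.0/19


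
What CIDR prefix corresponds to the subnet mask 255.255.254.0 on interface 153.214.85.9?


Binary: 11111111.11111111.11111110.00000000
Count leading 1s
Prefix: /23


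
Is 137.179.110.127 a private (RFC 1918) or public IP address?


RFC 1918 private ranges:
  10.0.0.0/8 (10.0.0.0 - 10.255.255.255)
  172.16.0.0/12 (172.16.0.0 - 172.31.255.255)
  192.168.0.0/16 (192.168.0.0 - 192.168.255.255)
Public (not in any RFC 1918 range)


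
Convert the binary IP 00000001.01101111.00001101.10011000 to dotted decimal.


00000001 = 1
01101111 = 111
00001101 = 13
10011000 = 152
IP: 1.111.13.152


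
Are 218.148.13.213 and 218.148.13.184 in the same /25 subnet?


Mask: 255.255.255.128
218.148.13.213 AND mask = 218.148.13.128
218.148.13.184 AND mask = 218.148.13.128
Yes, same subnet (218.148.13.128)


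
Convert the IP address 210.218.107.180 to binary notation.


210 = 11010010
218 = 11011010
107 = 01101011
180 = 10110100
Binary: 11010010.11011010.01101011.10110100


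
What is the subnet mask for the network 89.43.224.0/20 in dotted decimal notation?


/20 means 20 network bits, 12 host bits
Binary: 11111111111111111111000000000000
Mask: 255.255.240.0


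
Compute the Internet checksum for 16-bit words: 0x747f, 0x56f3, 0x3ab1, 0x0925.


Sum all words (with carry folding):
+ 0x747f = 0x747f
+ 0x56f3 = 0xcb72
+ 0x3ab1 = 0x0624
+ 0x0925 = 0x0f49
One's complement: ~0x0f49
Checksum = 0xf0b6


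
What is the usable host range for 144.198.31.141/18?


Network: 144.198.0.0
Broadcast: 144.198.63.255
First usable = network + 1
Last usable = broadcast - 1
Range: 144.198.0.1 to 144.198.63.254


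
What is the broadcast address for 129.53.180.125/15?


Network: 129.52.0.0/15
Host bits = 17
Set all host bits to 1:
Broadcast: 129.53.255.255


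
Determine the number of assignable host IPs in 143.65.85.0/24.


Host bits = 32 - 24 = 8
Total addresses = 2^8 = 256
Usable = total - 2 (network and broadcast)
Usable hosts: 254


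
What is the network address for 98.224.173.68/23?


IP:   01100010.11100000.10101101.01000100
Mask: 11111111.11111111.11111110.00000000
AND operation:
Net:  01100010.11100000.10101100.00000000
Network: 98.224.172.0/23


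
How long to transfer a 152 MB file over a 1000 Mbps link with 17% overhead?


Effective throughput = 1000 * (1 - 17/100) = 830 Mbps
File size in Mb = 152 * 8 = 1216 Mb
Time = 1216 / 830
Time = 1.4651 seconds
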